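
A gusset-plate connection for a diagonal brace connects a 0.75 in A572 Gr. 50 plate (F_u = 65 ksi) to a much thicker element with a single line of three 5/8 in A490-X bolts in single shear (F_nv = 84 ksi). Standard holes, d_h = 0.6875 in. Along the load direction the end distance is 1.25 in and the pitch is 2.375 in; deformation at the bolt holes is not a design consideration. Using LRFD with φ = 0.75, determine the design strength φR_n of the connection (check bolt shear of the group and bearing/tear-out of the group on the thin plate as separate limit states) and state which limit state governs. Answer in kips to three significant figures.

58 kips (bolt shear governs)

Bolt shear: A_b = π·0.625²/4 = 0.3068 in²; R_n = 84 × 0.3068 × 3 × 1 = 77.31 kips → 0.75 × 77.31 = 58 kips.
Bearing (1.5 l_c t F_u ≤ 3.0 d t F_u): upper limit = 3.0·0.625·0.75·65 = 91.41 kips.
  Edge l_c = 1.25 − 0.6875/2 = 0.9062 → r_n = 66.27 kips; interior l_c = 2.375 − 0.6875 = 1.688 → r_n = 91.41 kips.
  R_n,bearing = 1·66.27 + 2·91.41 = 249.1 kips → 0.75 × 249.1 = 187 kips.
Bolt shear governs: 58 kips.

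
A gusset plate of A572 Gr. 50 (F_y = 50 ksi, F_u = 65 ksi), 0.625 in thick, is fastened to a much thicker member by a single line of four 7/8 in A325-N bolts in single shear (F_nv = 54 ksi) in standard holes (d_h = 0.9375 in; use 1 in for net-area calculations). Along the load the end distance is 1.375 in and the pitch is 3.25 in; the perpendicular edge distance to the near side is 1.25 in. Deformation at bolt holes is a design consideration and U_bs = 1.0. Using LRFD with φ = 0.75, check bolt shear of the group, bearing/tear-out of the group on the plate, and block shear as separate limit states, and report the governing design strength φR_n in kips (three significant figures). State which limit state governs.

97.4 kips (bolt shear governs)

Bolt shear: A_b = π·0.875²/4 = 0.6013 in²; R_n = 54 × 0.6013 × 4 × 1 = 129.9 kips → 0.75 × 129.9 = 97.4 kips.
Bearing: edge l_c = 0.9062, r_n = 44.18 kips; interior l_c = 2.312, r_n = 85.31 kips; R_n = 44.18 + 3·85.31 = 300.1 kips → 225 kips.
Block shear: A_gv = 6.953, A_nv = 4.766, A_nt = 0.4688 in²; R_n = min(0.6F_uA_nv, 0.6F_yA_gv) + U_bs·F_u·A_nt = 216.3 kips → 162 kips.
Bolt shear governs: 97.4 kips.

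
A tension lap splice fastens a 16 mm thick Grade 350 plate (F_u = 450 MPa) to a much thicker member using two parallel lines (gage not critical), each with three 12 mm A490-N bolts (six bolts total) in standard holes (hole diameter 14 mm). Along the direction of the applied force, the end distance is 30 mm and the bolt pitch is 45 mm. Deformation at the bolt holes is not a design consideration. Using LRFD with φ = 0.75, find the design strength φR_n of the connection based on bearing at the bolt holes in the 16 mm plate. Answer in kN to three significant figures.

1150 kN

Per bolt r_n = 1.5 l_c t F_u ≤ 3.0 d t F_u; upper limit = 3.0 × 12 × 16 × 450 / 1000 = 259.2 kN.
Edge bolt: l_c = 30 − 14/2 = 23 mm → 1.5 × 23 × 16 × 450 / 1000 = 248.4 → r_n = 248.4 kN.
Interior bolts: l_c = 45 − 14 = 31 mm → 1.5 × 31 × 16 × 450 / 1000 = 334.8 → r_n = 259.2 kN.
R_n = 2 × 248.4 + 4 × 259.2 = 1534 kN.
Design strength φR_n = 0.75 × 1534 = 1150 kN.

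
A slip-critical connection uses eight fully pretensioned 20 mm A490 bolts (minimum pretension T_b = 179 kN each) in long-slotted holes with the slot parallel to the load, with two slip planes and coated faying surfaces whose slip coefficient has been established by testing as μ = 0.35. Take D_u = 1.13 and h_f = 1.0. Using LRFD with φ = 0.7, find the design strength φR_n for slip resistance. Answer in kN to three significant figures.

793 kN

R_n = μ · D_u · h_f · T_b · n_s · n_b = 0.35 × 1.13 × 1.0 × 179 × 2 × 8 = 1133 kN.
Design strength φR_n = 0.7 × 1133 = 793 kN.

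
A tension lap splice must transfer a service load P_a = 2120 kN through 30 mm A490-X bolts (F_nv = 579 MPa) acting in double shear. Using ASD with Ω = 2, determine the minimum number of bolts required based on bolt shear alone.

6 bolts

A_b = π·30²/4 = 706.9 mm².
Per-bolt allowable strength R_n/Ω = 579 × 706.9 × 2 / 1000 / 2 = 409.3 kN.
n ≥ 2120 / 409.3 = 5.18 → use 6 bolts.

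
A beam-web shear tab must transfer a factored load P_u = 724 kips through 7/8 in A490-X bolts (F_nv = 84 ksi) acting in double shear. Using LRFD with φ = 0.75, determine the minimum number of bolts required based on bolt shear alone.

A_b = π·0.875²/4 = 0.6013 in².
Per-bolt design strength φR_n = 0.75 × 84 × 0.6013 × 2 = 75.77 kips.
n ≥ 724 / 75.77 = 9.556 → use 10 bolts.

10 bolts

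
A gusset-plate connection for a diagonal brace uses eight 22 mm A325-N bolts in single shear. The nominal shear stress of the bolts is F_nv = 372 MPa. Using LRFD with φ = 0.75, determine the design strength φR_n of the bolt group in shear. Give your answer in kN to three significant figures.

A_b = π × 22² / 4 = 380.1 mm².
R_n = F_nv · A_b · n · n_s = 372 × 380.1 × 8 × 1 / 1000 = 1131 kN.
Design strength φR_n = 0.75 × 1131 = 848 kN.

848 kN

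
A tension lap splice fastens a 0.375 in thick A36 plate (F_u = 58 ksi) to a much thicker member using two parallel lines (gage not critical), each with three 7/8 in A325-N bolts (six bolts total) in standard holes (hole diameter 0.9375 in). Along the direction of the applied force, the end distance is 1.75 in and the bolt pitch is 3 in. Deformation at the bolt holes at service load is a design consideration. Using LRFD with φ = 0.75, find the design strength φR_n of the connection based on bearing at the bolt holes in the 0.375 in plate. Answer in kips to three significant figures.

Per bolt r_n = 1.2 l_c t F_u ≤ 2.4 d t F_u; upper limit = 2.4 × 0.875 × 0.375 × 58 = 45.68 kips.
Edge bolt: l_c = 1.75 − 0.9375/2 = 1.281 in → 1.2 × 1.281 × 0.375 × 58 = 33.44 → r_n = 33.44 kips.
Interior bolts: l_c = 3 − 0.9375 = 2.062 in → 1.2 × 2.062 × 0.375 × 58 = 53.83 → r_n = 45.68 kips.
R_n = 2 × 33.44 + 4 × 45.68 = 249.6 kips.
Design strength φR_n = 0.75 × 249.6 = 187 kips.

187 kips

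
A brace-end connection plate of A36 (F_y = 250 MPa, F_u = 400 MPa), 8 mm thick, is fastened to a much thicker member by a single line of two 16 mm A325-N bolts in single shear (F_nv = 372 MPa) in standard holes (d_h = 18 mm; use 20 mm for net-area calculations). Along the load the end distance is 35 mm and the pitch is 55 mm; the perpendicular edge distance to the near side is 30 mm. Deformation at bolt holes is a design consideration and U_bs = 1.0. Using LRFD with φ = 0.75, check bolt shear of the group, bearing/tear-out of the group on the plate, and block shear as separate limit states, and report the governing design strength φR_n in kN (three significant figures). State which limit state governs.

Bolt shear: A_b = π·16²/4 = 201.1 mm²; R_n = 372 × 201.1 × 2 × 1 / 1000 = 149.6 kN → 0.75 × 149.6 = 112 kN.
Bearing: edge l_c = 26, r_n = 99.84 kN; interior l_c = 37, r_n = 122.9 kN; R_n = 99.84 + 1·122.9 = 222.7 kN → 167 kN.
Block shear: A_gv = 720, A_nv = 480, A_nt = 160 mm²; R_n = min(0.6F_uA_nv, 0.6F_yA_gv) + U_bs·F_u·A_nt = 172 kN → 129 kN.
Bolt shear governs: 112 kN.

112 kN (bolt shear governs)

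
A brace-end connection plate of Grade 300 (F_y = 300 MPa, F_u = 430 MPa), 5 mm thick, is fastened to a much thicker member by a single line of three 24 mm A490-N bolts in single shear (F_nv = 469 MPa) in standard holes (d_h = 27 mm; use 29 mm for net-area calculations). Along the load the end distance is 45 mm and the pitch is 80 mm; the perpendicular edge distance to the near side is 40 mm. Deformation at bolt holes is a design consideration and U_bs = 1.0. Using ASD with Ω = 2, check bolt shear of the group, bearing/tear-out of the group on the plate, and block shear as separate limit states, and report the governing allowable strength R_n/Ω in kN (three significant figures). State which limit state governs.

113 kN (block shear governs)

Bolt shear: A_b = π·24²/4 = 452.4 mm²; R_n = 469 × 452.4 × 3 × 1 / 1000 = 636.5 kN → 636.5 / 2 = 318 kN.
Bearing: edge l_c = 31.5, r_n = 81.27 kN; interior l_c = 53, r_n = 123.8 kN; R_n = 81.27 + 2·123.8 = 328.9 kN → 164 kN.
Block shear: A_gv = 1025, A_nv = 662.5, A_nt = 127.5 mm²; R_n = min(0.6F_uA_nv, 0.6F_yA_gv) + U_bs·F_u·A_nt = 225.8 kN → 113 kN.
Block shear governs: 113 kN.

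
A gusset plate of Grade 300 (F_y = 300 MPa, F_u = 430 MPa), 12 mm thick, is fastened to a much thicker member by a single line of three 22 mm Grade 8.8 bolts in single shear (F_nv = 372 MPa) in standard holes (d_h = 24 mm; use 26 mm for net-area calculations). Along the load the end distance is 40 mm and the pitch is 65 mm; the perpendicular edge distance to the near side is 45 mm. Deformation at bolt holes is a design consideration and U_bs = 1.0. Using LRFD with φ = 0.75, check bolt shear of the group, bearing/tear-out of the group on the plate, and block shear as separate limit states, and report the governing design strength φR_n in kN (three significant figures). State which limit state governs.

318 kN (bolt shear governs)

Bolt shear: A_b = π·22²/4 = 380.1 mm²; R_n = 372 × 380.1 × 3 × 1 / 1000 = 424.2 kN → 0.75 × 424.2 = 318 kN.
Bearing: edge l_c = 28, r_n = 173.4 kN; interior l_c = 41, r_n = 253.9 kN; R_n = 173.4 + 2·253.9 = 681.1 kN → 511 kN.
Block shear: A_gv = 2040, A_nv = 1260, A_nt = 384 mm²; R_n = min(0.6F_uA_nv, 0.6F_yA_gv) + U_bs·F_u·A_nt = 490.2 kN → 368 kN.
Bolt shear governs: 318 kN.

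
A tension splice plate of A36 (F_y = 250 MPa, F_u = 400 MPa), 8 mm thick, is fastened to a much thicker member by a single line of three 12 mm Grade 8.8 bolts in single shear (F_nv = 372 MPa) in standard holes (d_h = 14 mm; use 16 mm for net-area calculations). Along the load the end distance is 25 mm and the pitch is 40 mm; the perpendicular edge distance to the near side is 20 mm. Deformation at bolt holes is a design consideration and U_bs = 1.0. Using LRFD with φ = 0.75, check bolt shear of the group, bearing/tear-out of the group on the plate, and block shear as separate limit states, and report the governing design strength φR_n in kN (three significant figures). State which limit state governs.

Bolt shear: A_b = π·12²/4 = 113.1 mm²; R_n = 372 × 113.1 × 3 × 1 / 1000 = 126.2 kN → 0.75 × 126.2 = 94.7 kN.
Bearing: edge l_c = 18, r_n = 69.12 kN; interior l_c = 26, r_n = 92.16 kN; R_n = 69.12 + 2·92.16 = 253.4 kN → 190 kN.
Block shear: A_gv = 840, A_nv = 520, A_nt = 96 mm²; R_n = min(0.6F_uA_nv, 0.6F_yA_gv) + U_bs·F_u·A_nt = 163.2 kN → 122 kN.
Bolt shear governs: 94.7 kN.

94.7 kN (bolt shear governs)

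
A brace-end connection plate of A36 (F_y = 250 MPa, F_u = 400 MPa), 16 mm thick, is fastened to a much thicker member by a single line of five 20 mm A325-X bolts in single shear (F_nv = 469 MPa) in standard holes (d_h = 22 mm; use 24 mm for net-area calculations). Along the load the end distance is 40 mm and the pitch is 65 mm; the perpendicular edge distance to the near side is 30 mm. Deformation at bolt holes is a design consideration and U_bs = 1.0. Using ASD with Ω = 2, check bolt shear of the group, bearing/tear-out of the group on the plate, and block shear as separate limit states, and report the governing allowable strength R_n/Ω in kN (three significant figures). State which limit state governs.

Bolt shear: A_b = π·20²/4 = 314.2 mm²; R_n = 469 × 314.2 × 5 × 1 / 1000 = 736.7 kN → 736.7 / 2 = 368 kN.
Bearing: edge l_c = 29, r_n = 222.7 kN; interior l_c = 43, r_n = 307.2 kN; R_n = 222.7 + 4·307.2 = 1452 kN → 726 kN.
Block shear: A_gv = 4800, A_nv = 3072, A_nt = 288 mm²; R_n = min(0.6F_uA_nv, 0.6F_yA_gv) + U_bs·F_u·A_nt = 835.2 kN → 418 kN.
Bolt shear governs: 368 kN.

368 kN (bolt shear governs)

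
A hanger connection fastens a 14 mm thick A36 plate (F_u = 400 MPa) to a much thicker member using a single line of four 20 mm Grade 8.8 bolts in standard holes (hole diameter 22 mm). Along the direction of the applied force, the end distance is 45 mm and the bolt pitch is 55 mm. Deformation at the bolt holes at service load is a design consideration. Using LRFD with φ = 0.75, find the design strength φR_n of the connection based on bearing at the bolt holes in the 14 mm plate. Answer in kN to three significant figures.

Per bolt r_n = 1.2 l_c t F_u ≤ 2.4 d t F_u; upper limit = 2.4 × 20 × 14 × 400 / 1000 = 268.8 kN.
Edge bolt: l_c = 45 − 22/2 = 34 mm → 1.2 × 34 × 14 × 400 / 1000 = 228.5 → r_n = 228.5 kN.
Interior bolts: l_c = 55 − 22 = 33 mm → 1.2 × 33 × 14 × 400 / 1000 = 221.8 → r_n = 221.8 kN.
R_n = 1 × 228.5 + 3 × 221.8 = 893.8 kN.
Design strength φR_n = 0.75 × 893.8 = 670 kN.

670 kN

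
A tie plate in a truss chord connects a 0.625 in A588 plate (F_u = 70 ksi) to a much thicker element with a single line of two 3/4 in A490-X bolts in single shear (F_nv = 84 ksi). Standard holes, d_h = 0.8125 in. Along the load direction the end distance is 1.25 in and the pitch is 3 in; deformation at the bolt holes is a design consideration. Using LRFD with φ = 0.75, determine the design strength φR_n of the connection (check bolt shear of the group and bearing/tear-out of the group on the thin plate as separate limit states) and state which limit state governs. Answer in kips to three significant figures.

Bolt shear: A_b = π·0.75²/4 = 0.4418 in²; R_n = 84 × 0.4418 × 2 × 1 = 74.22 kips → 0.75 × 74.22 = 55.7 kips.
Bearing (1.2 l_c t F_u ≤ 2.4 d t F_u): upper limit = 2.4·0.75·0.625·70 = 78.75 kips.
  Edge l_c = 1.25 − 0.8125/2 = 0.8438 → r_n = 44.3 kips; interior l_c = 3 − 0.8125 = 2.188 → r_n = 78.75 kips.
  R_n,bearing = 1·44.3 + 1·78.75 = 123 kips → 0.75 × 123 = 92.3 kips.
Bolt shear governs: 55.7 kips.

55.7 kips (bolt shear governs)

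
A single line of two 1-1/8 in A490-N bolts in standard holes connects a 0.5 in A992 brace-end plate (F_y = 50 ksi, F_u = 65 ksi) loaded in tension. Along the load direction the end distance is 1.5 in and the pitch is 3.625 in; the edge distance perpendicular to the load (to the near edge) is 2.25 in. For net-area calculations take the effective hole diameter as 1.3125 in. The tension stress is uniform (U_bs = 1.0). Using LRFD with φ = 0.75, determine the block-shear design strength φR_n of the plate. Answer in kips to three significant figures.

85 kips

Shear plane L_v = 1.5 + 1·3.625 = 5.125 in; A_gv = 5.125 × 0.5 = 2.562 in².
A_nv = (5.125 − 1.5·1.3125) × 0.5 = 1.578 in².
A_nt = (2.25 − 0.5·1.3125) × 0.5 = 0.7969 in².
0.6 F_u A_nv = 61.55 kips; 0.6 F_y A_gv = 76.88 kips → shear rupture governs the shear term.
R_n = 61.55 + 1.0 × 65 × 0.7969 = 113.3 kips.
Design strength φR_n = 0.75 × 113.3 = 85 kips.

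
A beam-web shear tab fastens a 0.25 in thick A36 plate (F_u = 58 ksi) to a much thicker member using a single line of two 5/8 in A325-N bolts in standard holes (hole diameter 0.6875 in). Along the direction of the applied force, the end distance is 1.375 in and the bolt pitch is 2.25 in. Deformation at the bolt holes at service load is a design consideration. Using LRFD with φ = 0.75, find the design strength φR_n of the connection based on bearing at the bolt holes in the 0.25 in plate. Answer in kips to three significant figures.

Per bolt r_n = 1.2 l_c t F_u ≤ 2.4 d t F_u; upper limit = 2.4 × 0.625 × 0.25 × 58 = 21.75 kips.
Edge bolt: l_c = 1.375 − 0.6875/2 = 1.031 in → 1.2 × 1.031 × 0.25 × 58 = 17.94 → r_n = 17.94 kips.
Interior bolts: l_c = 2.25 − 0.6875 = 1.562 in → 1.2 × 1.562 × 0.25 × 58 = 27.19 → r_n = 21.75 kips.
R_n = 1 × 17.94 + 1 × 21.75 = 39.69 kips.
Design strength φR_n = 0.75 × 39.69 = 29.8 kips.

29.8 kips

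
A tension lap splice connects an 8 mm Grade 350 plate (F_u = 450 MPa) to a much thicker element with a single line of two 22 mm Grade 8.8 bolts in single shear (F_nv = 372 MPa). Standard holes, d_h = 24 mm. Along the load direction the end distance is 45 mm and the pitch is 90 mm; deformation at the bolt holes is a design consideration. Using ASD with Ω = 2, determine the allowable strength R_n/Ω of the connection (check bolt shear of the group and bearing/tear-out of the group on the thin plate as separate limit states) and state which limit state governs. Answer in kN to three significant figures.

Bolt shear: A_b = π·22²/4 = 380.1 mm²; R_n = 372 × 380.1 × 2 × 1 / 1000 = 282.8 kN → 282.8 / 2 = 141 kN.
Bearing (1.2 l_c t F_u ≤ 2.4 d t F_u): upper limit = 2.4·22·8·450 / 1000 = 190.1 kN.
  Edge l_c = 45 − 24/2 = 33 → r_n = 142.6 kN; interior l_c = 90 − 24 = 66 → r_n = 190.1 kN.
  R_n,bearing = 1·142.6 + 1·190.1 = 332.6 kN → 332.6 / 2 = 166 kN.
Bolt shear governs: 141 kN.

141 kN (bolt shear governs)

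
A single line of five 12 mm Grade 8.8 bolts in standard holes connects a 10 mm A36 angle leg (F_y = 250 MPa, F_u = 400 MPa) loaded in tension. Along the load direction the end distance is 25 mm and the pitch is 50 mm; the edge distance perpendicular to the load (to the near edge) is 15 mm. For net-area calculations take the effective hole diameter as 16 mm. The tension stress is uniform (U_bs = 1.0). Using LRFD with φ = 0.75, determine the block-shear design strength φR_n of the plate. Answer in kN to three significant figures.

Shear plane L_v = 25 + 4·50 = 225 mm; A_gv = 225 × 10 = 2250 mm².
A_nv = (225 − 4.5·16) × 10 = 1530 mm².
A_nt = (15 − 0.5·16) × 10 = 70 mm².
0.6 F_u A_nv = 367.2 kN; 0.6 F_y A_gv = 337.5 kN → shear yielding governs the shear term.
R_n = 337.5 + 1.0 × 400 × 70 / 1000 = 365.5 kN.
Design strength φR_n = 0.75 × 365.5 = 274 kN.

274 kN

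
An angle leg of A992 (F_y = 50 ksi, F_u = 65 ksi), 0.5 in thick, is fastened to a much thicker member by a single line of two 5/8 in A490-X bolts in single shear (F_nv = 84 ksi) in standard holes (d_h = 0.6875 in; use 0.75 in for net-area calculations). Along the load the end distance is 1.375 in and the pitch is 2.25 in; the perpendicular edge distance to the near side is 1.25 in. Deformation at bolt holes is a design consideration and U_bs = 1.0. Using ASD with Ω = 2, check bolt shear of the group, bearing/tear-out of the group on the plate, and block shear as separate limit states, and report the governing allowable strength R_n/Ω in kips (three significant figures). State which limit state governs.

25.8 kips (bolt shear governs)

Bolt shear: A_b = π·0.625²/4 = 0.3068 in²; R_n = 84 × 0.3068 × 2 × 1 = 51.54 kips → 51.54 / 2 = 25.8 kips.
Bearing: edge l_c = 1.031, r_n = 40.22 kips; interior l_c = 1.562, r_n = 48.75 kips; R_n = 40.22 + 1·48.75 = 88.97 kips → 44.5 kips.
Block shear: A_gv = 1.812, A_nv = 1.25, A_nt = 0.4375 in²; R_n = min(0.6F_uA_nv, 0.6F_yA_gv) + U_bs·F_u·A_nt = 77.19 kips → 38.6 kips.
Bolt shear governs: 25.8 kips.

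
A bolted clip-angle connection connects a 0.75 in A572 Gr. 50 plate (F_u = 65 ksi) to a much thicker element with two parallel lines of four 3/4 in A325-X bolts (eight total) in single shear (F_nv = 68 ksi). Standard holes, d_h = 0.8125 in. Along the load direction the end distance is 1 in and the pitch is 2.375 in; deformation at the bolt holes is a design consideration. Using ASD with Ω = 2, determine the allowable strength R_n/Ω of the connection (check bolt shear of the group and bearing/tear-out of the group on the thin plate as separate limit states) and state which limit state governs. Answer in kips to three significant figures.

120 kips (bolt shear governs)

Bolt shear: A_b = π·0.75²/4 = 0.4418 in²; R_n = 68 × 0.4418 × 8 × 1 = 240.3 kips → 240.3 / 2 = 120 kips.
Bearing (1.2 l_c t F_u ≤ 2.4 d t F_u): upper limit = 2.4·0.75·0.75·65 = 87.75 kips.
  Edge l_c = 1 − 0.8125/2 = 0.5938 → r_n = 34.73 kips; interior l_c = 2.375 − 0.8125 = 1.562 → r_n = 87.75 kips.
  R_n,bearing = 2·34.73 + 6·87.75 = 596 kips → 596 / 2 = 298 kips.
Bolt shear governs: 120 kips.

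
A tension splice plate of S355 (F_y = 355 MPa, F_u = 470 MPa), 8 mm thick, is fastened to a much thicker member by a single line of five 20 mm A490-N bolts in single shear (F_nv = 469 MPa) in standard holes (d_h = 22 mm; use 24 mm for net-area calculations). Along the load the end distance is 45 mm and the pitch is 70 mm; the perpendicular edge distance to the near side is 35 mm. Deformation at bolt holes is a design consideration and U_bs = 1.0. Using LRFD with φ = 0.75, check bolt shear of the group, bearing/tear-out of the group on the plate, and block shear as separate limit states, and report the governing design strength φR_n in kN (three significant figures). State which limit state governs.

432 kN (block shear governs)

Bolt shear: A_b = π·20²/4 = 314.2 mm²; R_n = 469 × 314.2 × 5 × 1 / 1000 = 736.7 kN → 0.75 × 736.7 = 553 kN.
Bearing: edge l_c = 34, r_n = 153.4 kN; interior l_c = 48, r_n = 180.5 kN; R_n = 153.4 + 4·180.5 = 875.3 kN → 656 kN.
Block shear: A_gv = 2600, A_nv = 1736, A_nt = 184 mm²; R_n = min(0.6F_uA_nv, 0.6F_yA_gv) + U_bs·F_u·A_nt = 576 kN → 432 kN.
Block shear governs: 432 kN.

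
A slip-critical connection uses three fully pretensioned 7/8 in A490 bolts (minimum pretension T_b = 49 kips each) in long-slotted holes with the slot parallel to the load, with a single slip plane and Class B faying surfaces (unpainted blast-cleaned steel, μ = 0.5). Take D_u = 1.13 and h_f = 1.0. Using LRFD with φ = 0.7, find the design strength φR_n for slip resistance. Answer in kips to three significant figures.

R_n = μ · D_u · h_f · T_b · n_s · n_b = 0.5 × 1.13 × 1.0 × 49 × 1 × 3 = 83.05 kips.
Design strength φR_n = 0.7 × 83.05 = 58.1 kips.

58.1 kips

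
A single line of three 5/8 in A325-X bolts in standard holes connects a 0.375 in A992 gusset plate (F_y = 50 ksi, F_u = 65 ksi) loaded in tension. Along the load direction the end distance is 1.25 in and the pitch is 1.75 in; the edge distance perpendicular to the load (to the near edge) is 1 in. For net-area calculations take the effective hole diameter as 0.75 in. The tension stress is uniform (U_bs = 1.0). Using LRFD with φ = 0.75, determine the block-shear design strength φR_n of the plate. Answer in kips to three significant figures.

43 kips

Shear plane L_v = 1.25 + 2·1.75 = 4.75 in; A_gv = 4.75 × 0.375 = 1.781 in².
A_nv = (4.75 − 2.5·0.75) × 0.375 = 1.078 in².
A_nt = (1 − 0.5·0.75) × 0.375 = 0.2344 in².
0.6 F_u A_nv = 42.05 kips; 0.6 F_y A_gv = 53.44 kips → shear rupture governs the shear term.
R_n = 42.05 + 1.0 × 65 × 0.2344 = 57.28 kips.
Design strength φR_n = 0.75 × 57.28 = 43 kips.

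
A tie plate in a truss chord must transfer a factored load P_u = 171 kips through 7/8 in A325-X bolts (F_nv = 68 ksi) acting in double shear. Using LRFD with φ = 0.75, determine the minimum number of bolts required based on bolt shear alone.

3 bolts

A_b = π·0.875²/4 = 0.6013 in².
Per-bolt design strength φR_n = 0.75 × 68 × 0.6013 × 2 = 61.33 kips.
n ≥ 171 / 61.33 = 2.788 → use 3 bolts.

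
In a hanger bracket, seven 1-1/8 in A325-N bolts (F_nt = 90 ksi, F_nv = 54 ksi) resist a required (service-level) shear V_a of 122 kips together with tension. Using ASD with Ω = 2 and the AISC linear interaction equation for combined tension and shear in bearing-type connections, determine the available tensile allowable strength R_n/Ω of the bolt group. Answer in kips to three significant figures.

A_b = π·1.125²/4 = 0.994 in²; f_rv = 122 / (7 × 0.994) = 17.53 ksi.
F'_nt = 1.3 F_nt − (Ω F_nt / F_nv) f_rv = 1.3·90 − (2·90/54)·17.53 = 58.56 ksi, capped at F_nt → F'_nt = 58.56 ksi.
R_n = F'_nt · A_b · n = 58.56 × 0.994 × 7 = 407.4 kips.
Allowable strength R_n/Ω = 407.4 / 2 = 204 kips.

204 kips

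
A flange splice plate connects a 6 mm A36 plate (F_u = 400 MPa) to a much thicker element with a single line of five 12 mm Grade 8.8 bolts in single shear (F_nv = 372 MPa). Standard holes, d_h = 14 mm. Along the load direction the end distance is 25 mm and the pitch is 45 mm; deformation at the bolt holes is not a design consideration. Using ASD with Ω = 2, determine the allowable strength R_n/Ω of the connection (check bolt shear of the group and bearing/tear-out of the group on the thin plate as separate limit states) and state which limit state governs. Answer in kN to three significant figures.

Bolt shear: A_b = π·12²/4 = 113.1 mm²; R_n = 372 × 113.1 × 5 × 1 / 1000 = 210.4 kN → 210.4 / 2 = 105 kN.
Bearing (1.5 l_c t F_u ≤ 3.0 d t F_u): upper limit = 3.0·12·6·400 / 1000 = 86.4 kN.
  Edge l_c = 25 − 14/2 = 18 → r_n = 64.8 kN; interior l_c = 45 − 14 = 31 → r_n = 86.4 kN.
  R_n,bearing = 1·64.8 + 4·86.4 = 410.4 kN → 410.4 / 2 = 205 kN.
Bolt shear governs: 105 kN.

105 kN (bolt shear governs)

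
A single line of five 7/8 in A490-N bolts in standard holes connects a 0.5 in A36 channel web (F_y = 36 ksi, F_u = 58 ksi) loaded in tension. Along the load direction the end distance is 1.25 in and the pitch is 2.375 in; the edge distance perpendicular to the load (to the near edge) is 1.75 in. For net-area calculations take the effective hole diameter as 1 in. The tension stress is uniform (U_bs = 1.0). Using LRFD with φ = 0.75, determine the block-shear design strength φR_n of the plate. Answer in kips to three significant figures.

Shear plane L_v = 1.25 + 4·2.375 = 10.75 in; A_gv = 10.75 × 0.5 = 5.375 in².
A_nv = (10.75 − 4.5·1) × 0.5 = 3.125 in².
A_nt = (1.75 − 0.5·1) × 0.5 = 0.625 in².
0.6 F_u A_nv = 108.7 kips; 0.6 F_y A_gv = 116.1 kips → shear rupture governs the shear term.
R_n = 108.7 + 1.0 × 58 × 0.625 = 145 kips.
Design strength φR_n = 0.75 × 145 = 109 kips.

109 kips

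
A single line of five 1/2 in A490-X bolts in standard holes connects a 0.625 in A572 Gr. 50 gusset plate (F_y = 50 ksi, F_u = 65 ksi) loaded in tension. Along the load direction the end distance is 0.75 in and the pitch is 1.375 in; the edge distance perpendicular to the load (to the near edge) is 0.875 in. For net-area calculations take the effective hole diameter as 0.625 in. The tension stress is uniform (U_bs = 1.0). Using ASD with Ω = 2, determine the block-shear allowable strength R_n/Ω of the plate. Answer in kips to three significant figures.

53.3 kips

Shear plane L_v = 0.75 + 4·1.375 = 6.25 in; A_gv = 6.25 × 0.625 = 3.906 in².
A_nv = (6.25 − 4.5·0.625) × 0.625 = 2.148 in².
A_nt = (0.875 − 0.5·0.625) × 0.625 = 0.3516 in².
0.6 F_u A_nv = 83.79 kips; 0.6 F_y A_gv = 117.2 kips → shear rupture governs the shear term.
R_n = 83.79 + 1.0 × 65 × 0.3516 = 106.6 kips.
Allowable strength R_n/Ω = 106.6 / 2 = 53.3 kips.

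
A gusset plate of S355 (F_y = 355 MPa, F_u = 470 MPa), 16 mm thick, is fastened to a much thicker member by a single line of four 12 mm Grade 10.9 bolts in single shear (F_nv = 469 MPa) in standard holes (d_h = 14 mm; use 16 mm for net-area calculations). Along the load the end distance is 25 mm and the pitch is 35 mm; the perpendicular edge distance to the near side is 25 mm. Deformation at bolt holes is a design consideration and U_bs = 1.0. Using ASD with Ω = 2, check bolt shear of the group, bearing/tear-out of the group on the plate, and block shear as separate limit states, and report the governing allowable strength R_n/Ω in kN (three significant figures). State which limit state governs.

Bolt shear: A_b = π·12²/4 = 113.1 mm²; R_n = 469 × 113.1 × 4 × 1 / 1000 = 212.2 kN → 212.2 / 2 = 106 kN.
Bearing: edge l_c = 18, r_n = 162.4 kN; interior l_c = 21, r_n = 189.5 kN; R_n = 162.4 + 3·189.5 = 730.9 kN → 365 kN.
Block shear: A_gv = 2080, A_nv = 1184, A_nt = 272 mm²; R_n = min(0.6F_uA_nv, 0.6F_yA_gv) + U_bs·F_u·A_nt = 461.7 kN → 231 kN.
Bolt shear governs: 106 kN.

106 kN (bolt shear governs)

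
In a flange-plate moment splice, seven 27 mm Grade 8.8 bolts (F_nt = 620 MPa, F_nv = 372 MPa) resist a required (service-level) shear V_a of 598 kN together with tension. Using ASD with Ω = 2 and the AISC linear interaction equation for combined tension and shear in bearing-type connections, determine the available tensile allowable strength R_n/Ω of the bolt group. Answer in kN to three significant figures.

619 kN

A_b = π·27²/4 = 572.6 mm²; f_rv = 598 × 1000 / (7 × 572.6) = 149.2 MPa.
F'_nt = 1.3 F_nt − (Ω F_nt / F_nv) f_rv = 1.3·620 − (2·620/372)·149.2 = 308.6 MPa, capped at F_nt → F'_nt = 308.6 MPa.
R_n = F'_nt · A_b · n = 308.6 × 572.6 × 7 / 1000 = 1237 kN.
Allowable strength R_n/Ω = 1237 / 2 = 619 kN.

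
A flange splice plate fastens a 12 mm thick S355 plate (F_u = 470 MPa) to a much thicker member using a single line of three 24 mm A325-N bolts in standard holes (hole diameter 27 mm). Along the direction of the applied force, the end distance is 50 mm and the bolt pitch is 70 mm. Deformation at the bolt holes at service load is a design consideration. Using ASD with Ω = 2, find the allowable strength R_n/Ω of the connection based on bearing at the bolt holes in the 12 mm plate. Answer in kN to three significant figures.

415 kN

Per bolt r_n = 1.2 l_c t F_u ≤ 2.4 d t F_u; upper limit = 2.4 × 24 × 12 × 470 / 1000 = 324.9 kN.
Edge bolt: l_c = 50 − 27/2 = 36.5 mm → 1.2 × 36.5 × 12 × 470 / 1000 = 247 → r_n = 247 kN.
Interior bolts: l_c = 70 − 27 = 43 mm → 1.2 × 43 × 12 × 470 / 1000 = 291 → r_n = 291 kN.
R_n = 1 × 247 + 2 × 291 = 829.1 kN.
Allowable strength R_n/Ω = 829.1 / 2 = 415 kN.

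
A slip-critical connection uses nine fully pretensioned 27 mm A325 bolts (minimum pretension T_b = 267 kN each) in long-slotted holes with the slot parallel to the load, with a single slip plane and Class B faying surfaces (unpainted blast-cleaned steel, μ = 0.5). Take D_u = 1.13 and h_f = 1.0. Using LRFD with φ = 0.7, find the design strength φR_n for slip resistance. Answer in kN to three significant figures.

950 kN

R_n = μ · D_u · h_f · T_b · n_s · n_b = 0.5 × 1.13 × 1.0 × 267 × 1 × 9 = 1358 kN.
Design strength φR_n = 0.7 × 1358 = 950 kN.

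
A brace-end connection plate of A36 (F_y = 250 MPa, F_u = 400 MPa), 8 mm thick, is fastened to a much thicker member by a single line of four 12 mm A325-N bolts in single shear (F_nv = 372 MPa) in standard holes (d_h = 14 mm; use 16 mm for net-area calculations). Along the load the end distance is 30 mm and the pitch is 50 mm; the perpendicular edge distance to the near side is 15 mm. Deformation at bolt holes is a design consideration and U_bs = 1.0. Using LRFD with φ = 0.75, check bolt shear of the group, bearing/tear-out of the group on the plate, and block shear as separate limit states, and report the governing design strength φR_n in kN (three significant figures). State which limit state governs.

Bolt shear: A_b = π·12²/4 = 113.1 mm²; R_n = 372 × 113.1 × 4 × 1 / 1000 = 168.3 kN → 0.75 × 168.3 = 126 kN.
Bearing: edge l_c = 23, r_n = 88.32 kN; interior l_c = 36, r_n = 92.16 kN; R_n = 88.32 + 3·92.16 = 364.8 kN → 274 kN.
Block shear: A_gv = 1440, A_nv = 992, A_nt = 56 mm²; R_n = min(0.6F_uA_nv, 0.6F_yA_gv) + U_bs·F_u·A_nt = 238.4 kN → 179 kN.
Bolt shear governs: 126 kN.

126 kN (bolt shear governs)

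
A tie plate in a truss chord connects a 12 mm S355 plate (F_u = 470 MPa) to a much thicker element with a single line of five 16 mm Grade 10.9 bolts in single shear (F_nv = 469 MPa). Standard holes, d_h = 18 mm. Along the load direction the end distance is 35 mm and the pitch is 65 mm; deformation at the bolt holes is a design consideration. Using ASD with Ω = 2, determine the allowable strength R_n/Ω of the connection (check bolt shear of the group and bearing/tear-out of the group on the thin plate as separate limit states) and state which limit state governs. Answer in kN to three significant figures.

236 kN (bolt shear governs)

Bolt shear: A_b = π·16²/4 = 201.1 mm²; R_n = 469 × 201.1 × 5 × 1 / 1000 = 471.5 kN → 471.5 / 2 = 236 kN.
Bearing (1.2 l_c t F_u ≤ 2.4 d t F_u): upper limit = 2.4·16·12·470 / 1000 = 216.6 kN.
  Edge l_c = 35 − 18/2 = 26 → r_n = 176 kN; interior l_c = 65 − 18 = 47 → r_n = 216.6 kN.
  R_n,bearing = 1·176 + 4·216.6 = 1042 kN → 1042 / 2 = 521 kN.
Bolt shear governs: 236 kN.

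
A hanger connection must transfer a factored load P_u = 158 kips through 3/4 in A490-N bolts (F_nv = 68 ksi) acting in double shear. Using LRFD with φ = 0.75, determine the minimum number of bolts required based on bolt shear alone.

4 bolts

A_b = π·0.75²/4 = 0.4418 in².
Per-bolt design strength φR_n = 0.75 × 68 × 0.4418 × 2 = 45.06 kips.
n ≥ 158 / 45.06 = 3.506 → use 4 bolts.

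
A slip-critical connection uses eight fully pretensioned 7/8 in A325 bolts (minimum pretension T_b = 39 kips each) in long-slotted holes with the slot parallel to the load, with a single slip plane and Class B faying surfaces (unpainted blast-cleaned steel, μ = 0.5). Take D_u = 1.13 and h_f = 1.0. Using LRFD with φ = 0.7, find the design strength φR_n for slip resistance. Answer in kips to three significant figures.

123 kips

R_n = μ · D_u · h_f · T_b · n_s · n_b = 0.5 × 1.13 × 1.0 × 39 × 1 × 8 = 176.3 kips.
Design strength φR_n = 0.7 × 176.3 = 123 kips.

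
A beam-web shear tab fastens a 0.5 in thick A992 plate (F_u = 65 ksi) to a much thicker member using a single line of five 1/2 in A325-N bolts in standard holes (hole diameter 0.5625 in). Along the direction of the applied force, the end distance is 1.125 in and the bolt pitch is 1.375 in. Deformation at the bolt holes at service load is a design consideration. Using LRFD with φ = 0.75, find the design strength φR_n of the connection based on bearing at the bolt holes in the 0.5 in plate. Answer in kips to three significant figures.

Per bolt r_n = 1.2 l_c t F_u ≤ 2.4 d t F_u; upper limit = 2.4 × 0.5 × 0.5 × 65 = 39 kips.
Edge bolt: l_c = 1.125 − 0.5625/2 = 0.8438 in → 1.2 × 0.8438 × 0.5 × 65 = 32.91 → r_n = 32.91 kips.
Interior bolts: l_c = 1.375 − 0.5625 = 0.8125 in → 1.2 × 0.8125 × 0.5 × 65 = 31.69 → r_n = 31.69 kips.
R_n = 1 × 32.91 + 4 × 31.69 = 159.7 kips.
Design strength φR_n = 0.75 × 159.7 = 120 kips.

120 kips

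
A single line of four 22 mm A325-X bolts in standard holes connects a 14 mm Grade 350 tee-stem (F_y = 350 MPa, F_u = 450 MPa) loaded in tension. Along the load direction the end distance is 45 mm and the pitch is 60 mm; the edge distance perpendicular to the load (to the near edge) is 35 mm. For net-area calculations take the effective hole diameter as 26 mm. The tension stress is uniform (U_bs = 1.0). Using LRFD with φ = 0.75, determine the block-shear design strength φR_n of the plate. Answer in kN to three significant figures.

484 kN

Shear plane L_v = 45 + 3·60 = 225 mm; A_gv = 225 × 14 = 3150 mm².
A_nv = (225 − 3.5·26) × 14 = 1876 mm².
A_nt = (35 − 0.5·26) × 14 = 308 mm².
0.6 F_u A_nv = 506.5 kN; 0.6 F_y A_gv = 661.5 kN → shear rupture governs the shear term.
R_n = 506.5 + 1.0 × 450 × 308 / 1000 = 645.1 kN.
Design strength φR_n = 0.75 × 645.1 = 484 kN.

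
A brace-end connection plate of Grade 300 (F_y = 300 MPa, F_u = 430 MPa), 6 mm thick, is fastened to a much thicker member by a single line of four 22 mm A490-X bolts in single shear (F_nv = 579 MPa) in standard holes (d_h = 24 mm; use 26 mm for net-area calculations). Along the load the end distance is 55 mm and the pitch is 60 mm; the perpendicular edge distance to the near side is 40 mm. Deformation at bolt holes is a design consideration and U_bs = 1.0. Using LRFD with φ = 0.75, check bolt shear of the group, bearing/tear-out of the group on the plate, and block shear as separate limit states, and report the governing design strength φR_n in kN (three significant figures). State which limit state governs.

Bolt shear: A_b = π·22²/4 = 380.1 mm²; R_n = 579 × 380.1 × 4 × 1 / 1000 = 880.4 kN → 0.75 × 880.4 = 660 kN.
Bearing: edge l_c = 43, r_n = 133.1 kN; interior l_c = 36, r_n = 111.5 kN; R_n = 133.1 + 3·111.5 = 467.5 kN → 351 kN.
Block shear: A_gv = 1410, A_nv = 864, A_nt = 162 mm²; R_n = min(0.6F_uA_nv, 0.6F_yA_gv) + U_bs·F_u·A_nt = 292.6 kN → 219 kN.
Block shear governs: 219 kN.

219 kN (block shear governs)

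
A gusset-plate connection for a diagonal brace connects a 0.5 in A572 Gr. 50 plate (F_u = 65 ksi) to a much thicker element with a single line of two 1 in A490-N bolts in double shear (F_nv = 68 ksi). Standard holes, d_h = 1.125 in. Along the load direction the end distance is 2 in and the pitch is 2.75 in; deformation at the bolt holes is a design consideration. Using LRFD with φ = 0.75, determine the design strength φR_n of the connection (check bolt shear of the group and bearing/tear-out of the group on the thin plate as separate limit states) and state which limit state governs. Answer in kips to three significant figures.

89.6 kips (bearing governs)

Bolt shear: A_b = π·1²/4 = 0.7854 in²; R_n = 68 × 0.7854 × 2 × 2 = 213.6 kips → 0.75 × 213.6 = 160 kips.
Bearing (1.2 l_c t F_u ≤ 2.4 d t F_u): upper limit = 2.4·1·0.5·65 = 78 kips.
  Edge l_c = 2 − 1.125/2 = 1.438 → r_n = 56.06 kips; interior l_c = 2.75 − 1.125 = 1.625 → r_n = 63.38 kips.
  R_n,bearing = 1·56.06 + 1·63.38 = 119.4 kips → 0.75 × 119.4 = 89.6 kips.
Bearing governs: 89.6 kips.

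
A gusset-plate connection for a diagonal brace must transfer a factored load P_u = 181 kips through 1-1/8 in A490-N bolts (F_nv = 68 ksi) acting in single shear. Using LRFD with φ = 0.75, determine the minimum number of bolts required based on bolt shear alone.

4 bolts

A_b = π·1.125²/4 = 0.994 in².
Per-bolt design strength φR_n = 0.75 × 68 × 0.994 × 1 = 50.69 kips.
n ≥ 181 / 50.69 = 3.57 → use 4 bolts.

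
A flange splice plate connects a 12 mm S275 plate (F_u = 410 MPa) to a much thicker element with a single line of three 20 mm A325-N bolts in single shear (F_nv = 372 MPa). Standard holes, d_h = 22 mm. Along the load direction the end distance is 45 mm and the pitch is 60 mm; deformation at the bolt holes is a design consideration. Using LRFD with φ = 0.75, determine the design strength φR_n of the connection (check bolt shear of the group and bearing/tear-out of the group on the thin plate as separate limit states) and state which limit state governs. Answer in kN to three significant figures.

Bolt shear: A_b = π·20²/4 = 314.2 mm²; R_n = 372 × 314.2 × 3 × 1 / 1000 = 350.6 kN → 0.75 × 350.6 = 263 kN.
Bearing (1.2 l_c t F_u ≤ 2.4 d t F_u): upper limit = 2.4·20·12·410 / 1000 = 236.2 kN.
  Edge l_c = 45 − 22/2 = 34 → r_n = 200.7 kN; interior l_c = 60 − 22 = 38 → r_n = 224.4 kN.
  R_n,bearing = 1·200.7 + 2·224.4 = 649.4 kN → 0.75 × 649.4 = 487 kN.
Bolt shear governs: 263 kN.

263 kN (bolt shear governs)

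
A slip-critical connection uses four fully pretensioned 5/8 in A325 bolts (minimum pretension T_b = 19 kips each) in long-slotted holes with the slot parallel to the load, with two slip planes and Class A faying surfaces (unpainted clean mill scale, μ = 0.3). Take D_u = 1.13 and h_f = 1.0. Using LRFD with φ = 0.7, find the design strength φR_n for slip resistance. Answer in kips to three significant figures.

R_n = μ · D_u · h_f · T_b · n_s · n_b = 0.3 × 1.13 × 1.0 × 19 × 2 × 4 = 51.53 kips.
Design strength φR_n = 0.7 × 51.53 = 36.1 kips.

36.1 kips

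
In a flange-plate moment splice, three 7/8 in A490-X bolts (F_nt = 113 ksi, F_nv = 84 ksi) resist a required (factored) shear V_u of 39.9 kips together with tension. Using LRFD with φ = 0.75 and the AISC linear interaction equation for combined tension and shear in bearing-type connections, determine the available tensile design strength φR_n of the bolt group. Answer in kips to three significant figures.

A_b = π·0.875²/4 = 0.6013 in²; f_rv = 39.9 / (3 × 0.6013) = 22.12 ksi.
F'_nt = 1.3 F_nt − (F_nt / φF_nv) f_rv = 1.3·113 − (113/(0.75·84))·22.12 = 107.2 ksi, capped at F_nt → F'_nt = 107.2 ksi.
R_n = F'_nt · A_b · n = 107.2 × 0.6013 × 3 = 193.4 kips.
Design strength φR_n = 0.75 × 193.4 = 145 kips.

145 kips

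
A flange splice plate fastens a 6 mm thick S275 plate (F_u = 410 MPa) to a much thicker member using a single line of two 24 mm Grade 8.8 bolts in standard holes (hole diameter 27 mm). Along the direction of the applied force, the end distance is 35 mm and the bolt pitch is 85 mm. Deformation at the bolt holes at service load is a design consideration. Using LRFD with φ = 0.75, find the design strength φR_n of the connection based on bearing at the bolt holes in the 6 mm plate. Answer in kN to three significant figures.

154 kN

Per bolt r_n = 1.2 l_c t F_u ≤ 2.4 d t F_u; upper limit = 2.4 × 24 × 6 × 410 / 1000 = 141.7 kN.
Edge bolt: l_c = 35 − 27/2 = 21.5 mm → 1.2 × 21.5 × 6 × 410 / 1000 = 63.47 → r_n = 63.47 kN.
Interior bolts: l_c = 85 − 27 = 58 mm → 1.2 × 58 × 6 × 410 / 1000 = 171.2 → r_n = 141.7 kN.
R_n = 1 × 63.47 + 1 × 141.7 = 205.2 kN.
Design strength φR_n = 0.75 × 205.2 = 154 kN.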